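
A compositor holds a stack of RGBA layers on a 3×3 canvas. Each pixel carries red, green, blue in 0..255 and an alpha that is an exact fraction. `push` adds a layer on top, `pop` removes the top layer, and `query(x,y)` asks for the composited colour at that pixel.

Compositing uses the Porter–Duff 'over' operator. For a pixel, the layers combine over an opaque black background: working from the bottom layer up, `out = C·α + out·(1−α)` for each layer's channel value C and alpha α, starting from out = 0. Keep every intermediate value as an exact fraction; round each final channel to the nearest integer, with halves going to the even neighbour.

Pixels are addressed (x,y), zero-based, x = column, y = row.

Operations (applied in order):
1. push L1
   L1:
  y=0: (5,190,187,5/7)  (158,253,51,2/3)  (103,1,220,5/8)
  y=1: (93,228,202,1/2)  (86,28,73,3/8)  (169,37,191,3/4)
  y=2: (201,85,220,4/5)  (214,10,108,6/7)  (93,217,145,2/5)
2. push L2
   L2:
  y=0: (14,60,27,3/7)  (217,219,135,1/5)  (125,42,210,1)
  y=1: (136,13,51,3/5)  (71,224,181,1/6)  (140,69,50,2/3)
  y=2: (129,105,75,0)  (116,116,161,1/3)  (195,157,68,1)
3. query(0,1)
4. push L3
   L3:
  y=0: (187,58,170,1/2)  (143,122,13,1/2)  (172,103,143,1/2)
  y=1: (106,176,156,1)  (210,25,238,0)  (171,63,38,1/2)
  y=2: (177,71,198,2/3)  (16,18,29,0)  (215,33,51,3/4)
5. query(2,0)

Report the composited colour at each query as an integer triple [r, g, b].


(0,1) stack=L1,L2; from [0,0,0]:
L1 α=1/2: [93/2, 114, 101]
L2 α=3/5: [501/5, 267/5, 71]
= [100, 53, 71]

at x=2,y=0 over L1,L2,L3:
after L1 α=5/8: [515/8, 5/8, 275/2]
after L2 α=1: [125, 42, 210]
after L3 α=1/2: [297/2, 145/2, 353/2]
rounded: [148, 72, 176]


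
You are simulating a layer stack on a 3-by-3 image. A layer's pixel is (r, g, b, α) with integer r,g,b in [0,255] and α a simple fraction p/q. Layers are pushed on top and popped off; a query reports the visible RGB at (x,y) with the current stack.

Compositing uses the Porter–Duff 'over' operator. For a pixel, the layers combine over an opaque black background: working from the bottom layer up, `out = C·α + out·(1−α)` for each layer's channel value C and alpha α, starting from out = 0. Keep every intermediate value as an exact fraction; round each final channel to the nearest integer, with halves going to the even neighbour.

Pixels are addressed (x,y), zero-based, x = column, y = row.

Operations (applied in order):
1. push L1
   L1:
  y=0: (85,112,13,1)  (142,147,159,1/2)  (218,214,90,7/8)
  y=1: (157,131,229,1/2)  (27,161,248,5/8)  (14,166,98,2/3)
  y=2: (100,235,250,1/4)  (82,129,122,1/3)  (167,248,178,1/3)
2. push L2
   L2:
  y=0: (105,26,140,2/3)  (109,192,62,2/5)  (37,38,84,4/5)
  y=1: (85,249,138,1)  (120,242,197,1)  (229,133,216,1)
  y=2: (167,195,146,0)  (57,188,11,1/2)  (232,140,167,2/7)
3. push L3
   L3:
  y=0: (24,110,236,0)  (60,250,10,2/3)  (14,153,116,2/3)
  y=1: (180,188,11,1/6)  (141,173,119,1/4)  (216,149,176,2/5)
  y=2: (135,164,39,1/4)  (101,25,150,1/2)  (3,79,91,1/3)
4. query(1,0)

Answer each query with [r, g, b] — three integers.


query (1,0) [L1,L2,L3] — begin 0,0,0
L1 α=1/2: [71, 147/2, 159/2]
L2 α=2/5: [431/5, 1209/10, 145/2]
L3 α=2/3: [1031/15, 6209/30, 185/6]
rounded: [69, 207, 31]


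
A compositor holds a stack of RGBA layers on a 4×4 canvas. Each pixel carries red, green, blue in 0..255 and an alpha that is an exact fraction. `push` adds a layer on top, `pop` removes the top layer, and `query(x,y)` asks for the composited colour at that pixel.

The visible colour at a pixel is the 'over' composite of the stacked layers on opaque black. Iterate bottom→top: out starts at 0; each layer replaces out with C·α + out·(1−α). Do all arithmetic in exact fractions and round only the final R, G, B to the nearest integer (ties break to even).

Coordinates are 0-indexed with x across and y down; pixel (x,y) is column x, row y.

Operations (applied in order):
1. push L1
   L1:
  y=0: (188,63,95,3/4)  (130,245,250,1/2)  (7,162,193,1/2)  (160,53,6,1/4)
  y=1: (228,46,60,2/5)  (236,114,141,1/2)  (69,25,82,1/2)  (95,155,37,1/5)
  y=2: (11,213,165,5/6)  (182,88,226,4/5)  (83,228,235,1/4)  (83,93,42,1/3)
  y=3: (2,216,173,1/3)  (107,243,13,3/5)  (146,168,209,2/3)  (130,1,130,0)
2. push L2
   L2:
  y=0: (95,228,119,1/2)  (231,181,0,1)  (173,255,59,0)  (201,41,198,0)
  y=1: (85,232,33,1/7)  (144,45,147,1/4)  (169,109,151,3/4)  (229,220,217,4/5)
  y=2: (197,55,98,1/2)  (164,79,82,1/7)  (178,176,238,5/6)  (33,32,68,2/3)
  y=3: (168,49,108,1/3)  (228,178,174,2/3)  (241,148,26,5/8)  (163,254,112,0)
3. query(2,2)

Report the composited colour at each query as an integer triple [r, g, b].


(2,2) stack=L1,L2; from [0,0,0]:
L1 α=1/4: [83/4, 57, 235/4]
L2 α=5/6: [3643/24, 937/6, 1665/8]
= [152, 156, 208]


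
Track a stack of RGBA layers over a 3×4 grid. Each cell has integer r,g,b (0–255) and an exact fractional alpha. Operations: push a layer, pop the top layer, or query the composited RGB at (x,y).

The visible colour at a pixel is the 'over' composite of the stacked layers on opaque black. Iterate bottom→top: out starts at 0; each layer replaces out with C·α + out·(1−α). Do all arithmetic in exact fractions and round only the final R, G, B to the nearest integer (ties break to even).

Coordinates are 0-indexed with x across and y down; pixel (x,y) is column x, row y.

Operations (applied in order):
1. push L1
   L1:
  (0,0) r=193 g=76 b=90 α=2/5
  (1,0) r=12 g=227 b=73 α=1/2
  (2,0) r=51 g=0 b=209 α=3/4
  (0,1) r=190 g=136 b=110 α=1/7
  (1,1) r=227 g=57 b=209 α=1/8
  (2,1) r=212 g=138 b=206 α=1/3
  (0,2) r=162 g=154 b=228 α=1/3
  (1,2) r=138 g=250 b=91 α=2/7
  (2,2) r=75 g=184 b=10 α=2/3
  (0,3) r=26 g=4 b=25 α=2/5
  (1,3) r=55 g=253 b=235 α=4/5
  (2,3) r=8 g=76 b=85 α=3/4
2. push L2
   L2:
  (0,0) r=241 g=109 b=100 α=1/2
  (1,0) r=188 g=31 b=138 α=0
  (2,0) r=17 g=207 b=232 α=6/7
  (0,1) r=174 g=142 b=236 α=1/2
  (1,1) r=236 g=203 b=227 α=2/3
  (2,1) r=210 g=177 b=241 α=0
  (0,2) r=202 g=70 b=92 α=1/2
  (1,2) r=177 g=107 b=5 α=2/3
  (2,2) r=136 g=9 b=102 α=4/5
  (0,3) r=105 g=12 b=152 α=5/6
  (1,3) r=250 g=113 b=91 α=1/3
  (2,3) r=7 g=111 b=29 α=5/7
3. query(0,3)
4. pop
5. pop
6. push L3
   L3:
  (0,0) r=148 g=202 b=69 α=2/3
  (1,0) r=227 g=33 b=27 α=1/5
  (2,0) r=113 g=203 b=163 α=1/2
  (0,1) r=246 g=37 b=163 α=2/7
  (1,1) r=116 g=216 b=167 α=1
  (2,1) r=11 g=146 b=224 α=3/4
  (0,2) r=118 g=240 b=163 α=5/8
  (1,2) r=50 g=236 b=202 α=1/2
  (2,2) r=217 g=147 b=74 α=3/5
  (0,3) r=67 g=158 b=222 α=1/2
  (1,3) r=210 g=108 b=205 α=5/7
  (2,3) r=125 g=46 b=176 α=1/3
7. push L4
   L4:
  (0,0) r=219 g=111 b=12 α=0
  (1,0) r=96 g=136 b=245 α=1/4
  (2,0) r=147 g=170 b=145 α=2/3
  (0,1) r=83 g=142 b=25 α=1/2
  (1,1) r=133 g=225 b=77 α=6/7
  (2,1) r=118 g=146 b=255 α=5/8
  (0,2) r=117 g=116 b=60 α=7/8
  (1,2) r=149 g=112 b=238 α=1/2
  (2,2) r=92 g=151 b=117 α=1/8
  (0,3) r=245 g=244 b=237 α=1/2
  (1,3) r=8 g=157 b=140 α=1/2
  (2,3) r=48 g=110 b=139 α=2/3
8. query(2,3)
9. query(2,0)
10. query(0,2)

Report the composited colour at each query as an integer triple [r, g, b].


at x=0,y=3 over L1,L2:
L1 α=2/5: [52/5, 8/5, 10]
L2 α=5/6: [2677/30, 154/15, 385/3]
= [89, 10, 128]

at x=2,y=3 over L3,L4:
L3 α=1/3: [125/3, 46/3, 176/3]
L4 α=2/3: [413/9, 706/9, 1010/9]
= [46, 78, 112]

query (2,0) [L3,L4] — begin 0,0,0
+L3 (α=1/2) → [113/2, 203/2, 163/2]
+L4 (α=2/3) → [701/6, 883/6, 743/6]
= [117, 147, 124]

at x=0,y=2 over L3,L4:
L3 α=5/8: [295/4, 150, 815/8]
L4 α=7/8: [3571/32, 481/4, 4175/64]
= [112, 120, 65]


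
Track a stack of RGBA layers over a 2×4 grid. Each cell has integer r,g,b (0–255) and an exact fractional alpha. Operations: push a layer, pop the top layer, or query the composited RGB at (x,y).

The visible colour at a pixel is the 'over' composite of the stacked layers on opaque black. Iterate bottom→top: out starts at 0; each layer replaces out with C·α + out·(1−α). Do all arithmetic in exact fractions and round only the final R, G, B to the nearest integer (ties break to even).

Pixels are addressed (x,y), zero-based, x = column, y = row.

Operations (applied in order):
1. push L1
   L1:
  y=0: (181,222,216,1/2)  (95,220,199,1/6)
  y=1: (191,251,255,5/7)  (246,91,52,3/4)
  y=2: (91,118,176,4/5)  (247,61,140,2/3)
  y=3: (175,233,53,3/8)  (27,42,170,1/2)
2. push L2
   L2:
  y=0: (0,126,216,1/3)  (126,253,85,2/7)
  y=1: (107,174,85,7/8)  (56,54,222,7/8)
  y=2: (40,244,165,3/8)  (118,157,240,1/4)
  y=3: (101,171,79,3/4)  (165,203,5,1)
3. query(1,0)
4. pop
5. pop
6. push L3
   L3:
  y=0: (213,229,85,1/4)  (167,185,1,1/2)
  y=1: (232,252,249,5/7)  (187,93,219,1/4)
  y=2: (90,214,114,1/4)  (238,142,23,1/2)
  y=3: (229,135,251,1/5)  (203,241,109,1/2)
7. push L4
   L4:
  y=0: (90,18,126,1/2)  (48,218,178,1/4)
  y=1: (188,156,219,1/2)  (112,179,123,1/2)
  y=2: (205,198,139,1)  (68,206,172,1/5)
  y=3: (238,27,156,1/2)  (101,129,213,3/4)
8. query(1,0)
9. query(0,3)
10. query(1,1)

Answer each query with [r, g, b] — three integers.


query (1,0) [L1,L2] — begin 0,0,0
L1 α=1/6: [95/6, 110/3, 199/6]
L2 α=2/7: [1987/42, 2068/21, 2015/42]
→ [47, 98, 48]

(1,0) stack=L3,L4; from [0,0,0]:
+L3 (α=1/2) → [167/2, 185/2, 1/2]
+L4 (α=1/4) → [597/8, 991/8, 359/8]
→ [75, 124, 45]

(0,3) stack=L3,L4; from [0,0,0]:
after L3 α=1/5: [229/5, 27, 251/5]
after L4 α=1/2: [1419/10, 27, 1031/10]
→ [142, 27, 103]

query (1,1) [L3,L4] — begin 0,0,0
+L3 (α=1/4) → [187/4, 93/4, 219/4]
+L4 (α=1/2) → [635/8, 809/8, 711/8]
rounded: [79, 101, 89]


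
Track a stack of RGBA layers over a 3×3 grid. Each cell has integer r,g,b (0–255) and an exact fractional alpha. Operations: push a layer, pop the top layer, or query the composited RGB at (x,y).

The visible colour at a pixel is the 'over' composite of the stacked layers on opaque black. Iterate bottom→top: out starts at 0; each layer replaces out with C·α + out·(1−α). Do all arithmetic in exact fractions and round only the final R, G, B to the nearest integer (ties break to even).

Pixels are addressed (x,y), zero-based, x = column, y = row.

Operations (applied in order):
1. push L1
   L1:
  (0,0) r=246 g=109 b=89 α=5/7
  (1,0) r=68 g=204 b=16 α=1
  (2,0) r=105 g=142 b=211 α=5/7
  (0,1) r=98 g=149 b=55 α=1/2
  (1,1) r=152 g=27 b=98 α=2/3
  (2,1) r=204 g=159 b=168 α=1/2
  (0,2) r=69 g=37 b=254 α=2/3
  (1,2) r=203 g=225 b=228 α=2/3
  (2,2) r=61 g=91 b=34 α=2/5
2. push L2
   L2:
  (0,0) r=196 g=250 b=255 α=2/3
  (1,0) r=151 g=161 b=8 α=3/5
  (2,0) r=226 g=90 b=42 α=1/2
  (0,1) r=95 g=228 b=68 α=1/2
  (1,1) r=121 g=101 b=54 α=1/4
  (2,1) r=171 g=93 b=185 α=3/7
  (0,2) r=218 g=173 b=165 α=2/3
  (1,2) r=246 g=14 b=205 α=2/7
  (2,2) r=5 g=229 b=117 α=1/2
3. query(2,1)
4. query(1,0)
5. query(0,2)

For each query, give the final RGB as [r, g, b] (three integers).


(2,1) stack=L1,L2; from [0,0,0]:
after L1 α=1/2: [102, 159/2, 84]
after L2 α=3/7: [921/7, 597/7, 891/7]
= [132, 85, 127]

at x=1,y=0 over L1,L2:
after L1 α=1: [68, 204, 16]
after L2 α=3/5: [589/5, 891/5, 56/5]
= [118, 178, 11]

query (0,2) [L1,L2] — begin 0,0,0
L1 α=2/3: [46, 74/3, 508/3]
L2 α=2/3: [482/3, 1112/9, 1498/9]
= [161, 124, 166]


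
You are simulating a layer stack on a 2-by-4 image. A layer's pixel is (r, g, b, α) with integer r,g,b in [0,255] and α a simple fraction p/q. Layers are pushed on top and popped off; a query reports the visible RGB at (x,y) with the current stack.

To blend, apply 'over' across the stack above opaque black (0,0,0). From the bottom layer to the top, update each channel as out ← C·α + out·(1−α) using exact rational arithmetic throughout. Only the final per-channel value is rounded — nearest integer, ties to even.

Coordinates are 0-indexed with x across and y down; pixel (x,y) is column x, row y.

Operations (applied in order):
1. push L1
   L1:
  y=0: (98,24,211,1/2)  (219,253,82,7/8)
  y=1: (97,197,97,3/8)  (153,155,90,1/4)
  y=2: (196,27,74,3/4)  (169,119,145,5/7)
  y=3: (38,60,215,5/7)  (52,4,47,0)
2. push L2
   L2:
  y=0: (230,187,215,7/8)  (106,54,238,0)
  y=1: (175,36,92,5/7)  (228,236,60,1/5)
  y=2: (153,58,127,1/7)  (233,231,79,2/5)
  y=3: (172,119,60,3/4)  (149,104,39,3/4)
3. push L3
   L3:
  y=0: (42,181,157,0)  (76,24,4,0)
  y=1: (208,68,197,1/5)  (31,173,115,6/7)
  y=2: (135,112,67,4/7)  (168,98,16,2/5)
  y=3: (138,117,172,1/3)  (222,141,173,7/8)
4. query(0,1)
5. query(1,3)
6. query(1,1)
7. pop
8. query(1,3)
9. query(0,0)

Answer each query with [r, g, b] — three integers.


at x=0,y=1 over L1,L2,L3:
+L1 (α=3/8) → [291/8, 591/8, 291/8]
+L2 (α=5/7) → [3791/28, 1311/28, 2131/28]
+L3 (α=1/5) → [5247/35, 1787/35, 702/7]
= [150, 51, 100]

query (1,3) [L1,L2,L3] — begin 0,0,0
+L1 (α=0) → [0, 0, 0]
+L2 (α=3/4) → [447/4, 78, 117/4]
+L3 (α=7/8) → [6663/32, 1065/8, 4961/32]
rounded: [208, 133, 155]

at x=1,y=1 over L1,L2,L3:
after L1 α=1/4: [153/4, 155/4, 45/2]
after L2 α=1/5: [381/5, 391/5, 30]
after L3 α=6/7: [1311/35, 5581/35, 720/7]
= [37, 159, 103]

at x=1,y=3 over L1,L2:
after L1 α=0: [0, 0, 0]
after L2 α=3/4: [447/4, 78, 117/4]
rounded: [112, 78, 29]

(0,0) stack=L1,L2; from [0,0,0]:
after L1 α=1/2: [49, 12, 211/2]
after L2 α=7/8: [1659/8, 1321/8, 3221/16]
rounded: [207, 165, 201]


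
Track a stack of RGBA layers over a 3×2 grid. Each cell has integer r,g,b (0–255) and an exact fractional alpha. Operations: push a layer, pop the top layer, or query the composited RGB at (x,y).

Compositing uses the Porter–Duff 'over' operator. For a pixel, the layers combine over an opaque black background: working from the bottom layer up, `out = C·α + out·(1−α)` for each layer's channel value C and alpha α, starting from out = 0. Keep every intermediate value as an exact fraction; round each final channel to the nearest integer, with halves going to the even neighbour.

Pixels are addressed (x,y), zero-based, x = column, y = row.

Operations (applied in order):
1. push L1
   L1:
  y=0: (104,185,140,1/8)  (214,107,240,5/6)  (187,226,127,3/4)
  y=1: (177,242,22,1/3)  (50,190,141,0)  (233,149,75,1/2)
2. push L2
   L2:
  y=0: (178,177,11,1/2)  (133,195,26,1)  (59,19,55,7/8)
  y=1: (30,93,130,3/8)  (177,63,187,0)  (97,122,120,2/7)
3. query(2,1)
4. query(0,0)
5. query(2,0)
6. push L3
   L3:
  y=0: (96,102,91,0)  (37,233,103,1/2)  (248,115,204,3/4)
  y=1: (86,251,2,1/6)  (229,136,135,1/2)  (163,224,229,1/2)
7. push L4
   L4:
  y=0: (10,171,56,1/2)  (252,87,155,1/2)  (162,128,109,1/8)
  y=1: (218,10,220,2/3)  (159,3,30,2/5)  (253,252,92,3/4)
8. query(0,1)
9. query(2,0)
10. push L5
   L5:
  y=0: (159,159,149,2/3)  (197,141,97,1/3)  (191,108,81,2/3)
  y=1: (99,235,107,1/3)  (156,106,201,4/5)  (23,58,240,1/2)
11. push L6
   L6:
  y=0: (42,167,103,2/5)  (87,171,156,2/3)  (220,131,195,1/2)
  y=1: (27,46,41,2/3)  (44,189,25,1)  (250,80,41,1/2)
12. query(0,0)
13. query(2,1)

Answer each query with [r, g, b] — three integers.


query (2,1) [L1,L2] — begin 0,0,0
after L1 α=1/2: [233/2, 149/2, 75/2]
after L2 α=2/7: [1553/14, 1233/14, 855/14]
rounded: [111, 88, 61]

(0,0) stack=L1,L2; from [0,0,0]:
+L1 (α=1/8) → [13, 185/8, 35/2]
+L2 (α=1/2) → [191/2, 1601/16, 57/4]
→ [96, 100, 14]

query (2,0) [L1,L2] — begin 0,0,0
L1 α=3/4: [561/4, 339/2, 381/4]
L2 α=7/8: [2213/32, 605/16, 1921/32]
→ [69, 38, 60]

(0,1) stack=L1,L2,L3,L4; from [0,0,0]:
+L1 (α=1/3) → [59, 242/3, 22/3]
+L2 (α=3/8) → [385/8, 2047/24, 160/3]
+L3 (α=1/6) → [871/16, 16259/144, 403/9]
+L4 (α=2/3) → [7847/48, 19139/432, 4363/27]
→ [163, 44, 162]

at x=2,y=0 over L1,L2,L3,L4:
+L1 (α=3/4) → [561/4, 339/2, 381/4]
+L2 (α=7/8) → [2213/32, 605/16, 1921/32]
+L3 (α=3/4) → [26021/128, 6125/64, 21505/128]
+L4 (α=1/8) → [202883/1024, 51067/512, 164487/1024]
→ [198, 100, 161]

at x=0,y=0 over L1,L2,L3,L4,L5,L6:
L1 α=1/8: [13, 185/8, 35/2]
L2 α=1/2: [191/2, 1601/16, 57/4]
L3 α=0: [191/2, 1601/16, 57/4]
L4 α=1/2: [211/4, 4337/32, 281/8]
L5 α=2/3: [1483/12, 14513/96, 2665/24]
L6 α=2/5: [1819/20, 25201/160, 4313/40]
rounded: [91, 158, 108]

at x=2,y=1 over L1,L2,L3,L4,L5,L6:
after L1 α=1/2: [233/2, 149/2, 75/2]
after L2 α=2/7: [1553/14, 1233/14, 855/14]
after L3 α=1/2: [3835/28, 4369/28, 4061/28]
after L4 α=3/4: [25087/112, 25537/112, 11789/112]
after L5 α=1/2: [27663/224, 32033/224, 38669/224]
after L6 α=1/2: [83663/448, 49953/448, 47853/448]
→ [187, 112, 107]


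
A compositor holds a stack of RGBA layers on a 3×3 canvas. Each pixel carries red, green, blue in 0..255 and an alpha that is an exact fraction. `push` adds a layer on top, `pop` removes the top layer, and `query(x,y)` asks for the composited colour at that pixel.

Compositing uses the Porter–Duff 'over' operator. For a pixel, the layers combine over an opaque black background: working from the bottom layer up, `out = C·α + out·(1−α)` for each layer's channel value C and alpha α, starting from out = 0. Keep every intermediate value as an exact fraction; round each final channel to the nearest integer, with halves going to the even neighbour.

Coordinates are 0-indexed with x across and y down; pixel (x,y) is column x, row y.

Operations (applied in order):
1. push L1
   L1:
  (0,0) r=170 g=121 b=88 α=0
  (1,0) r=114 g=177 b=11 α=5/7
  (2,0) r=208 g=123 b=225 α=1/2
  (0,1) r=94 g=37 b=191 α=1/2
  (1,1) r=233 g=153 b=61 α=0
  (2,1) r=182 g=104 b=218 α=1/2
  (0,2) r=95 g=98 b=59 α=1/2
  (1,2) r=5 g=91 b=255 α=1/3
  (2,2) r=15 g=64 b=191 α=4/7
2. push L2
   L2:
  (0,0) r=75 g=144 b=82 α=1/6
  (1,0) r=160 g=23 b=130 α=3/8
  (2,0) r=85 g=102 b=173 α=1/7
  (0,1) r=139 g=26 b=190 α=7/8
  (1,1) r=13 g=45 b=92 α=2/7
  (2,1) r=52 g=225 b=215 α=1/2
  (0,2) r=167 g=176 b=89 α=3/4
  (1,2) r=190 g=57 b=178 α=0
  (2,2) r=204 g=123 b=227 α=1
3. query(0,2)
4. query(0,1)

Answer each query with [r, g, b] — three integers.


at x=0,y=2 over L1,L2:
+L1 (α=1/2) → [95/2, 49, 59/2]
+L2 (α=3/4) → [1097/8, 577/4, 593/8]
= [137, 144, 74]

at x=0,y=1 over L1,L2:
L1 α=1/2: [47, 37/2, 191/2]
L2 α=7/8: [255/2, 401/16, 2851/16]
rounded: [128, 25, 178]


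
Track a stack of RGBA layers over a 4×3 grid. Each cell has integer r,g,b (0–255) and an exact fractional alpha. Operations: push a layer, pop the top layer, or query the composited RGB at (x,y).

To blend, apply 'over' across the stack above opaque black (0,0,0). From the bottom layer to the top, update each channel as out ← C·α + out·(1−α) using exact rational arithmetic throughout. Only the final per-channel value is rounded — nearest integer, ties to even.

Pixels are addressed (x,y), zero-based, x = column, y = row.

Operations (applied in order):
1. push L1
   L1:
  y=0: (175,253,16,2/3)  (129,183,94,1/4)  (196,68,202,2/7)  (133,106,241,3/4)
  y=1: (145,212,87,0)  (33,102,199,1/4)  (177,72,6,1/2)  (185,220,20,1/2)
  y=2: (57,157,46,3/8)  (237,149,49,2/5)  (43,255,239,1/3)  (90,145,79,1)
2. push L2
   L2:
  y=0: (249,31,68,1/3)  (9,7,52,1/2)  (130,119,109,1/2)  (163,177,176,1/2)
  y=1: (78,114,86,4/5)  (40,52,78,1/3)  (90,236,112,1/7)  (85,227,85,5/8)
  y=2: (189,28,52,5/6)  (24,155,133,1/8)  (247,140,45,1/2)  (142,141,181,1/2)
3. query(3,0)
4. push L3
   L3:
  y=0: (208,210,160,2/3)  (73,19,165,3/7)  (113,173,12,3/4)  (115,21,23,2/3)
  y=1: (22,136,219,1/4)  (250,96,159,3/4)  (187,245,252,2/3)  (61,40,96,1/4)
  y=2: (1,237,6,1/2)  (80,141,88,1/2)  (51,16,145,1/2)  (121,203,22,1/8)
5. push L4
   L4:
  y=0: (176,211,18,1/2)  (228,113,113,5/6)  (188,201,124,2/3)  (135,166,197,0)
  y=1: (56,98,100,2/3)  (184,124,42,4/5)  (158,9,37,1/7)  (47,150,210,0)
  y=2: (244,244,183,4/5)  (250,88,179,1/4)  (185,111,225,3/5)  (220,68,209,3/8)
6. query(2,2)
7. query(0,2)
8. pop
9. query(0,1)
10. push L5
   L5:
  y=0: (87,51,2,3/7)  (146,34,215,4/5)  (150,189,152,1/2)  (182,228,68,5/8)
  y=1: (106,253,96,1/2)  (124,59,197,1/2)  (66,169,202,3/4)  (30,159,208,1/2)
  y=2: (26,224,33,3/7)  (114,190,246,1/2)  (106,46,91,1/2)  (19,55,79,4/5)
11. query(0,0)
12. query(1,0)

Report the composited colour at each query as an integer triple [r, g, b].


at x=3,y=0 over L1,L2:
+L1 (α=3/4) → [399/4, 159/2, 723/4]
+L2 (α=1/2) → [1051/8, 513/4, 1427/8]
rounded: [131, 128, 178]

query (2,2) [L1,L2,L3,L4] — begin 0,0,0
after L1 α=1/3: [43/3, 85, 239/3]
after L2 α=1/2: [392/3, 225/2, 187/3]
after L3 α=1/2: [545/6, 257/4, 311/3]
after L4 α=3/5: [442/3, 923/10, 2647/15]
= [147, 92, 176]

at x=0,y=2 over L1,L2,L3,L4:
+L1 (α=3/8) → [171/8, 471/8, 69/4]
+L2 (α=5/6) → [2577/16, 1591/48, 1109/24]
+L3 (α=1/2) → [2593/32, 12967/96, 1253/48]
+L4 (α=4/5) → [6765/32, 106663/480, 36389/240]
→ [211, 222, 152]

query (0,1) [L1,L2,L3] — begin 0,0,0
+L1 (α=0) → [0, 0, 0]
+L2 (α=4/5) → [312/5, 456/5, 344/5]
+L3 (α=1/4) → [523/10, 512/5, 2127/20]
→ [52, 102, 106]

(0,0) stack=L1,L2,L3,L5; from [0,0,0]:
+L1 (α=2/3) → [350/3, 506/3, 32/3]
+L2 (α=1/3) → [1447/9, 1105/9, 268/9]
+L3 (α=2/3) → [5191/27, 4885/27, 3148/27]
+L5 (α=3/7) → [3973/27, 23671/189, 1822/27]
rounded: [147, 125, 67]

(1,0) stack=L1,L2,L3,L5; from [0,0,0]:
after L1 α=1/4: [129/4, 183/4, 47/2]
after L2 α=1/2: [165/8, 211/8, 151/4]
after L3 α=3/7: [603/14, 325/14, 646/7]
after L5 α=4/5: [8779/70, 2229/70, 6666/35]
→ [125, 32, 190]


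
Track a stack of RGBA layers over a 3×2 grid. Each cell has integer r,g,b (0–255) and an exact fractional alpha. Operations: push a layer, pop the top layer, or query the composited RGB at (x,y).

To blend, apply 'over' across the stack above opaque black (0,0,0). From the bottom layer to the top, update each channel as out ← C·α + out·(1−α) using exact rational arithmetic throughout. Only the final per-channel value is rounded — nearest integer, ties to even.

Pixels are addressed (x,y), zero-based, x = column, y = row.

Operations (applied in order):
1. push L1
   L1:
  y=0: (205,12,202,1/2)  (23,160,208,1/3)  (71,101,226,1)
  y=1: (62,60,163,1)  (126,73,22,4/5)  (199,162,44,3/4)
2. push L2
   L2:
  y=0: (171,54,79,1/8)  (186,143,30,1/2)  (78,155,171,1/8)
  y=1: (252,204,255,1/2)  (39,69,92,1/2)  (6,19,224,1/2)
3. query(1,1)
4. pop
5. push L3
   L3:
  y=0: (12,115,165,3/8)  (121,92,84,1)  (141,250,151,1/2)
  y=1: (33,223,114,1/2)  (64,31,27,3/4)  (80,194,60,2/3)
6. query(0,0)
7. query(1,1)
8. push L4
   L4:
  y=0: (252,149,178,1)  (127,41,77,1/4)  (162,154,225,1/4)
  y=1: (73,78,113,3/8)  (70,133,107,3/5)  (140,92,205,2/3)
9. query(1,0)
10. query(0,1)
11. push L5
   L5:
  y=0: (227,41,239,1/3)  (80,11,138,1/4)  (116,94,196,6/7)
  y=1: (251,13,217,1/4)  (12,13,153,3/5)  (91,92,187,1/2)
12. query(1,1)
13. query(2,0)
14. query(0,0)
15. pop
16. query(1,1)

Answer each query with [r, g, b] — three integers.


query (1,1) [L1,L2] — begin 0,0,0
+L1 (α=4/5) → [504/5, 292/5, 88/5]
+L2 (α=1/2) → [699/10, 637/10, 274/5]
→ [70, 64, 55]

at x=0,y=0 over L1,L3:
after L1 α=1/2: [205/2, 6, 101]
after L3 α=3/8: [1097/16, 375/8, 125]
→ [69, 47, 125]

(1,1) stack=L1,L3; from [0,0,0]:
after L1 α=4/5: [504/5, 292/5, 88/5]
after L3 α=3/4: [366/5, 757/20, 493/20]
= [73, 38, 25]

query (1,0) [L1,L3,L4] — begin 0,0,0
L1 α=1/3: [23/3, 160/3, 208/3]
L3 α=1: [121, 92, 84]
L4 α=1/4: [245/2, 317/4, 329/4]
= [122, 79, 82]

(0,1) stack=L1,L3,L4; from [0,0,0]:
+L1 (α=1) → [62, 60, 163]
+L3 (α=1/2) → [95/2, 283/2, 277/2]
+L4 (α=3/8) → [913/16, 1883/16, 2063/16]
rounded: [57, 118, 129]

query (1,1) [L1,L3,L4,L5] — begin 0,0,0
+L1 (α=4/5) → [504/5, 292/5, 88/5]
+L3 (α=3/4) → [366/5, 757/20, 493/20]
+L4 (α=3/5) → [1782/25, 4747/50, 3703/50]
+L5 (α=3/5) → [4464/125, 5722/125, 15178/125]
rounded: [36, 46, 121]

(2,0) stack=L1,L3,L4,L5; from [0,0,0]:
after L1 α=1: [71, 101, 226]
after L3 α=1/2: [106, 351/2, 377/2]
after L4 α=1/4: [120, 1361/8, 1581/8]
after L5 α=6/7: [816/7, 839/8, 10989/56]
= [117, 105, 196]

query (0,0) [L1,L3,L4,L5] — begin 0,0,0
after L1 α=1/2: [205/2, 6, 101]
after L3 α=3/8: [1097/16, 375/8, 125]
after L4 α=1: [252, 149, 178]
after L5 α=1/3: [731/3, 113, 595/3]
→ [244, 113, 198]

(1,1) stack=L1,L3,L4; from [0,0,0]:
L1 α=4/5: [504/5, 292/5, 88/5]
L3 α=3/4: [366/5, 757/20, 493/20]
L4 α=3/5: [1782/25, 4747/50, 3703/50]
rounded: [71, 95, 74]


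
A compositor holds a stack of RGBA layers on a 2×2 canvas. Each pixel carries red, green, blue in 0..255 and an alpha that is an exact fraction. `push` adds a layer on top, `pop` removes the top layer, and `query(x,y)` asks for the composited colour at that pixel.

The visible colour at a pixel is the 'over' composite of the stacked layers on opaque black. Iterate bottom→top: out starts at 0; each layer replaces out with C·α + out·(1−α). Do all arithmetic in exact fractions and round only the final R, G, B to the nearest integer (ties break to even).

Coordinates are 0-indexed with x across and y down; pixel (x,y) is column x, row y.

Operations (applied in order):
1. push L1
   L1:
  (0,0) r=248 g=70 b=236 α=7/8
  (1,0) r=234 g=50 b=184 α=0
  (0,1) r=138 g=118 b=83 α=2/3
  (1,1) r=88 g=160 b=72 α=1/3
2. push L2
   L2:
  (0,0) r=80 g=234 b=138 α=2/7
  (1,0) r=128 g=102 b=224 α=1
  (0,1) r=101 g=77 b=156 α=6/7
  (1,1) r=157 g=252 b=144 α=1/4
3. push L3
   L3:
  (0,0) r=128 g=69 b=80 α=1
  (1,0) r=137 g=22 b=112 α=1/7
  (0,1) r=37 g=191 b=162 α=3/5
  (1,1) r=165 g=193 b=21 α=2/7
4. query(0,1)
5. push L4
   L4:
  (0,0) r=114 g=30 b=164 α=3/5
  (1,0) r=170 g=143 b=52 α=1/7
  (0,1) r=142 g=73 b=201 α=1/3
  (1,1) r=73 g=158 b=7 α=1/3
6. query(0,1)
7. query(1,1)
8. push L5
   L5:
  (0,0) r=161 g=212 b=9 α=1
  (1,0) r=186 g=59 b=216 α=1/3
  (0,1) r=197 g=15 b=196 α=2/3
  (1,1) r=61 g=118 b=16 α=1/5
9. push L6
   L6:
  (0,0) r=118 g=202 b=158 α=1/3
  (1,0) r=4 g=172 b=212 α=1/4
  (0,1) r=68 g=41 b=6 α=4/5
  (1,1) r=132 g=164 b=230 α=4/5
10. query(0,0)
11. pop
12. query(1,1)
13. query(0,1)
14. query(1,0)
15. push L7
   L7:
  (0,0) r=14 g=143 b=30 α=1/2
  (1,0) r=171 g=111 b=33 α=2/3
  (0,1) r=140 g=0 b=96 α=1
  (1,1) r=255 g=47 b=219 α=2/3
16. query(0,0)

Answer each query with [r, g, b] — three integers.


query (0,1) [L1,L2,L3] — begin 0,0,0
+L1 (α=2/3) → [92, 236/3, 166/3]
+L2 (α=6/7) → [698/7, 1622/21, 2974/21]
+L3 (α=3/5) → [2173/35, 15277/105, 16154/105]
→ [62, 145, 154]

at x=0,y=1 over L1,L2,L3,L4:
after L1 α=2/3: [92, 236/3, 166/3]
after L2 α=6/7: [698/7, 1622/21, 2974/21]
after L3 α=3/5: [2173/35, 15277/105, 16154/105]
after L4 α=1/3: [9316/105, 38219/315, 53413/315]
= [89, 121, 170]

(1,1) stack=L1,L2,L3,L4; from [0,0,0]:
L1 α=1/3: [88/3, 160/3, 24]
L2 α=1/4: [245/4, 103, 54]
L3 α=2/7: [2545/28, 901/7, 312/7]
L4 α=1/3: [1189/14, 2908/21, 673/21]
→ [85, 138, 32]

(0,0) stack=L1,L2,L3,L4,L5,L6; from [0,0,0]:
after L1 α=7/8: [217, 245/4, 413/2]
after L2 α=2/7: [1245/7, 3097/28, 2617/14]
after L3 α=1: [128, 69, 80]
after L4 α=3/5: [598/5, 228/5, 652/5]
after L5 α=1: [161, 212, 9]
after L6 α=1/3: [440/3, 626/3, 176/3]
= [147, 209, 59]

(1,1) stack=L1,L2,L3,L4,L5; from [0,0,0]:
after L1 α=1/3: [88/3, 160/3, 24]
after L2 α=1/4: [245/4, 103, 54]
after L3 α=2/7: [2545/28, 901/7, 312/7]
after L4 α=1/3: [1189/14, 2908/21, 673/21]
after L5 α=1/5: [561/7, 2822/21, 3028/105]
= [80, 134, 29]

(0,1) stack=L1,L2,L3,L4,L5; from [0,0,0]:
L1 α=2/3: [92, 236/3, 166/3]
L2 α=6/7: [698/7, 1622/21, 2974/21]
L3 α=3/5: [2173/35, 15277/105, 16154/105]
L4 α=1/3: [9316/105, 38219/315, 53413/315]
L5 α=2/3: [50686/315, 47669/945, 176893/945]
rounded: [161, 50, 187]

(1,0) stack=L1,L2,L3,L4,L5; from [0,0,0]:
after L1 α=0: [0, 0, 0]
after L2 α=1: [128, 102, 224]
after L3 α=1/7: [905/7, 634/7, 208]
after L4 α=1/7: [6620/49, 4805/49, 1300/7]
after L5 α=1/3: [22354/147, 4167/49, 4112/21]
= [152, 85, 196]

(0,0) stack=L1,L2,L3,L4,L5,L7; from [0,0,0]:
after L1 α=7/8: [217, 245/4, 413/2]
after L2 α=2/7: [1245/7, 3097/28, 2617/14]
after L3 α=1: [128, 69, 80]
after L4 α=3/5: [598/5, 228/5, 652/5]
after L5 α=1: [161, 212, 9]
after L7 α=1/2: [175/2, 355/2, 39/2]
rounded: [88, 178, 20]


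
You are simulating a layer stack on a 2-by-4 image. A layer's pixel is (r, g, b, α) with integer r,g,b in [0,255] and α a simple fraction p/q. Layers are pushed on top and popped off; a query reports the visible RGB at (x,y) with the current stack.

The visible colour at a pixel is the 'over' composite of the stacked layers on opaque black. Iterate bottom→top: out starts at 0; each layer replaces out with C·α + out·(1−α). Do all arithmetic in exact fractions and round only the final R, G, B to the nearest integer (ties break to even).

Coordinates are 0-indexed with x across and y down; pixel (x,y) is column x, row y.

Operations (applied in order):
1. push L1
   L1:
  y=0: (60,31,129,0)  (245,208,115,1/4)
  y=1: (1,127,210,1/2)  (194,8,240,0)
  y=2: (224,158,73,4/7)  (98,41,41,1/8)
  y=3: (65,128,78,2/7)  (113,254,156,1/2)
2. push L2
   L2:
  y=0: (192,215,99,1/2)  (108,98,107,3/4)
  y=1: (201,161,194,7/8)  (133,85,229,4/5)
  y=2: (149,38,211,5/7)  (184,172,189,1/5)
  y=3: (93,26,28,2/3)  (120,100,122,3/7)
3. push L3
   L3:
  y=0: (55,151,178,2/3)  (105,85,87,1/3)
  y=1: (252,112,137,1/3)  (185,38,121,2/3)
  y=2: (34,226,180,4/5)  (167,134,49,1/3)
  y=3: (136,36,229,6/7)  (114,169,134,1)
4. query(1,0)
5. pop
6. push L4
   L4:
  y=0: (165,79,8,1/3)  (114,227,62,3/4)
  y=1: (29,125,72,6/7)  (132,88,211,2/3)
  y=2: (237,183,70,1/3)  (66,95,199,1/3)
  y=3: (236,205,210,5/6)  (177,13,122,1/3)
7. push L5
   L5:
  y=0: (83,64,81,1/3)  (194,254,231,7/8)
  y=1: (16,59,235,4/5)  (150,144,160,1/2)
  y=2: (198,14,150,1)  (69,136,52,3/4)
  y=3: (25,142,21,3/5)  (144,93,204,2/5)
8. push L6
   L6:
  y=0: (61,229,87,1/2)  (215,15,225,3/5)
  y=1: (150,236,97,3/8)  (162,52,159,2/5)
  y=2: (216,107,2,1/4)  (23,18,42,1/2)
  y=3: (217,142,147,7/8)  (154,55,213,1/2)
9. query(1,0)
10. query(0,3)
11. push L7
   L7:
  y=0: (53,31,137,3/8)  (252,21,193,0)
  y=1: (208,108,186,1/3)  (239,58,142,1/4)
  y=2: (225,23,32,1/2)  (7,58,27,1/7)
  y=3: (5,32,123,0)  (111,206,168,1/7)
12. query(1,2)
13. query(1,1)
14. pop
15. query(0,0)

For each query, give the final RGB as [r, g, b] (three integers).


at x=1,y=0 over L1,L2,L3:
after L1 α=1/4: [245/4, 52, 115/4]
after L2 α=3/4: [1541/16, 173/2, 1399/16]
after L3 α=1/3: [2381/24, 86, 2095/24]
→ [99, 86, 87]

query (1,0) [L1,L2,L4,L5,L6] — begin 0,0,0
after L1 α=1/4: [245/4, 52, 115/4]
after L2 α=3/4: [1541/16, 173/2, 1399/16]
after L4 α=3/4: [7013/64, 1535/8, 4375/64]
after L5 α=7/8: [93925/512, 15759/64, 107863/512]
after L6 α=3/5: [51809/256, 17199/160, 280663/1280]
→ [202, 107, 219]

query (0,3) [L1,L2,L4,L5,L6] — begin 0,0,0
+L1 (α=2/7) → [130/7, 256/7, 156/7]
+L2 (α=2/3) → [1432/21, 620/21, 548/21]
+L4 (α=5/6) → [13106/63, 22145/126, 11299/63]
+L5 (α=3/5) → [30937/315, 48983/315, 26567/315]
+L6 (α=7/8) → [254711/1260, 362093/2520, 175351/1260]
rounded: [202, 144, 139]

(1,2) stack=L1,L2,L4,L5,L6,L7; from [0,0,0]:
after L1 α=1/8: [49/4, 41/8, 41/8]
after L2 α=1/5: [233/5, 77/2, 419/10]
after L4 α=1/3: [796/15, 172/3, 1414/15]
after L5 α=3/4: [3901/60, 349/3, 1877/30]
after L6 α=1/2: [5281/120, 403/6, 3137/60]
after L7 α=1/7: [5421/140, 461/7, 3407/70]
→ [39, 66, 49]

(1,1) stack=L1,L2,L4,L5,L6,L7; from [0,0,0]:
L1 α=0: [0, 0, 0]
L2 α=4/5: [532/5, 68, 916/5]
L4 α=2/3: [1852/15, 244/3, 3026/15]
L5 α=1/2: [2051/15, 338/3, 2713/15]
L6 α=2/5: [3671/25, 442/5, 4303/25]
L7 α=1/4: [4247/25, 404/5, 16459/100]
rounded: [170, 81, 165]

query (0,0) [L1,L2,L4,L5,L6] — begin 0,0,0
+L1 (α=0) → [0, 0, 0]
+L2 (α=1/2) → [96, 215/2, 99/2]
+L4 (α=1/3) → [119, 98, 107/3]
+L5 (α=1/3) → [107, 260/3, 457/9]
+L6 (α=1/2) → [84, 947/6, 620/9]
→ [84, 158, 69]


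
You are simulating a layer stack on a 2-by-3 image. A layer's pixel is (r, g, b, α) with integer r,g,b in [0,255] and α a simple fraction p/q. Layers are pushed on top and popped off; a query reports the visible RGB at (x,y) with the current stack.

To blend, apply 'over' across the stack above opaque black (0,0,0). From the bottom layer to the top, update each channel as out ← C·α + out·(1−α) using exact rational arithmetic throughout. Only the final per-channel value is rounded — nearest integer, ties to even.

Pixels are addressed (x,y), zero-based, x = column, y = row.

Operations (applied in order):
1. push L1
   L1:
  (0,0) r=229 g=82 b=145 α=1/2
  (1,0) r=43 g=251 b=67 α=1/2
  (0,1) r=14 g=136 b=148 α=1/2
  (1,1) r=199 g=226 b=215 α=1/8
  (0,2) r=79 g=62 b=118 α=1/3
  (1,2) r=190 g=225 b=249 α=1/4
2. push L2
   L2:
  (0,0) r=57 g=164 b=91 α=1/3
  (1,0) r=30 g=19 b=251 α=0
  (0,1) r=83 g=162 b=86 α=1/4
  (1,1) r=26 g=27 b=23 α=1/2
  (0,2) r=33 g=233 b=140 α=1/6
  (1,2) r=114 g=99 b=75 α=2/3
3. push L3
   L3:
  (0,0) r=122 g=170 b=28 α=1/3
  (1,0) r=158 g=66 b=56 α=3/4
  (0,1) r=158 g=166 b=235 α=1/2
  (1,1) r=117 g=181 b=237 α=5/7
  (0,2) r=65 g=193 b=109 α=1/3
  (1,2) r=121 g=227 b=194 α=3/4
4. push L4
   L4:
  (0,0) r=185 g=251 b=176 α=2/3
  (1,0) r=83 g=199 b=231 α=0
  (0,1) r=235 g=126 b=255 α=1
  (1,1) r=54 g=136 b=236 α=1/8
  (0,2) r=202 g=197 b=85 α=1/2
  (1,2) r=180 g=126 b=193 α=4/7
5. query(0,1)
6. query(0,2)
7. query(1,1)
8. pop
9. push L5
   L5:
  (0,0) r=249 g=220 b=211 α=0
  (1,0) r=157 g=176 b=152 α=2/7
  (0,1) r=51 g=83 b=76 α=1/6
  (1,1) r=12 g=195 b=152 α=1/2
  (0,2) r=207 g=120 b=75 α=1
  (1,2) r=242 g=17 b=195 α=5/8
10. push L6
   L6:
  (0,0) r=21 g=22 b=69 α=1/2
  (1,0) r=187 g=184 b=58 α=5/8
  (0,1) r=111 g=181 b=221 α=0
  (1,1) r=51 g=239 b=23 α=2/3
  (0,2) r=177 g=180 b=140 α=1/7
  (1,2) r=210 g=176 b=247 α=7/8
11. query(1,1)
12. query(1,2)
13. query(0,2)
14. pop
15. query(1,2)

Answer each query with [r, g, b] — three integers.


(0,1) stack=L1,L2,L3,L4; from [0,0,0]:
after L1 α=1/2: [7, 68, 74]
after L2 α=1/4: [26, 183/2, 77]
after L3 α=1/2: [92, 515/4, 156]
after L4 α=1: [235, 126, 255]
rounded: [235, 126, 255]

query (0,2) [L1,L2,L3,L4] — begin 0,0,0
+L1 (α=1/3) → [79/3, 62/3, 118/3]
+L2 (α=1/6) → [247/9, 1009/18, 505/9]
+L3 (α=1/3) → [1079/27, 2746/27, 1991/27]
+L4 (α=1/2) → [6533/54, 8065/54, 2143/27]
= [121, 149, 79]

at x=1,y=1 over L1,L2,L3,L4:
L1 α=1/8: [199/8, 113/4, 215/8]
L2 α=1/2: [407/16, 221/8, 399/16]
L3 α=5/7: [5087/56, 3841/28, 9879/56]
L4 α=1/8: [5519/64, 4385/32, 11767/64]
→ [86, 137, 184]

at x=1,y=1 over L1,L2,L3,L5,L6:
+L1 (α=1/8) → [199/8, 113/4, 215/8]
+L2 (α=1/2) → [407/16, 221/8, 399/16]
+L3 (α=5/7) → [5087/56, 3841/28, 9879/56]
+L5 (α=1/2) → [5759/112, 9301/56, 18391/112]
+L6 (α=2/3) → [17183/336, 12023/56, 23543/336]
→ [51, 215, 70]

(1,2) stack=L1,L2,L3,L5,L6; from [0,0,0]:
after L1 α=1/4: [95/2, 225/4, 249/4]
after L2 α=2/3: [551/6, 339/4, 283/4]
after L3 α=3/4: [2729/24, 3063/16, 2611/16]
after L5 α=5/8: [12409/64, 10549/128, 23433/128]
after L6 α=7/8: [106489/512, 168245/1024, 244745/1024]
= [208, 164, 239]

at x=0,y=2 over L1,L2,L3,L5,L6:
after L1 α=1/3: [79/3, 62/3, 118/3]
after L2 α=1/6: [247/9, 1009/18, 505/9]
after L3 α=1/3: [1079/27, 2746/27, 1991/27]
after L5 α=1: [207, 120, 75]
after L6 α=1/7: [1419/7, 900/7, 590/7]
= [203, 129, 84]

(1,2) stack=L1,L2,L3,L5; from [0,0,0]:
+L1 (α=1/4) → [95/2, 225/4, 249/4]
+L2 (α=2/3) → [551/6, 339/4, 283/4]
+L3 (α=3/4) → [2729/24, 3063/16, 2611/16]
+L5 (α=5/8) → [12409/64, 10549/128, 23433/128]
rounded: [194, 82, 183]


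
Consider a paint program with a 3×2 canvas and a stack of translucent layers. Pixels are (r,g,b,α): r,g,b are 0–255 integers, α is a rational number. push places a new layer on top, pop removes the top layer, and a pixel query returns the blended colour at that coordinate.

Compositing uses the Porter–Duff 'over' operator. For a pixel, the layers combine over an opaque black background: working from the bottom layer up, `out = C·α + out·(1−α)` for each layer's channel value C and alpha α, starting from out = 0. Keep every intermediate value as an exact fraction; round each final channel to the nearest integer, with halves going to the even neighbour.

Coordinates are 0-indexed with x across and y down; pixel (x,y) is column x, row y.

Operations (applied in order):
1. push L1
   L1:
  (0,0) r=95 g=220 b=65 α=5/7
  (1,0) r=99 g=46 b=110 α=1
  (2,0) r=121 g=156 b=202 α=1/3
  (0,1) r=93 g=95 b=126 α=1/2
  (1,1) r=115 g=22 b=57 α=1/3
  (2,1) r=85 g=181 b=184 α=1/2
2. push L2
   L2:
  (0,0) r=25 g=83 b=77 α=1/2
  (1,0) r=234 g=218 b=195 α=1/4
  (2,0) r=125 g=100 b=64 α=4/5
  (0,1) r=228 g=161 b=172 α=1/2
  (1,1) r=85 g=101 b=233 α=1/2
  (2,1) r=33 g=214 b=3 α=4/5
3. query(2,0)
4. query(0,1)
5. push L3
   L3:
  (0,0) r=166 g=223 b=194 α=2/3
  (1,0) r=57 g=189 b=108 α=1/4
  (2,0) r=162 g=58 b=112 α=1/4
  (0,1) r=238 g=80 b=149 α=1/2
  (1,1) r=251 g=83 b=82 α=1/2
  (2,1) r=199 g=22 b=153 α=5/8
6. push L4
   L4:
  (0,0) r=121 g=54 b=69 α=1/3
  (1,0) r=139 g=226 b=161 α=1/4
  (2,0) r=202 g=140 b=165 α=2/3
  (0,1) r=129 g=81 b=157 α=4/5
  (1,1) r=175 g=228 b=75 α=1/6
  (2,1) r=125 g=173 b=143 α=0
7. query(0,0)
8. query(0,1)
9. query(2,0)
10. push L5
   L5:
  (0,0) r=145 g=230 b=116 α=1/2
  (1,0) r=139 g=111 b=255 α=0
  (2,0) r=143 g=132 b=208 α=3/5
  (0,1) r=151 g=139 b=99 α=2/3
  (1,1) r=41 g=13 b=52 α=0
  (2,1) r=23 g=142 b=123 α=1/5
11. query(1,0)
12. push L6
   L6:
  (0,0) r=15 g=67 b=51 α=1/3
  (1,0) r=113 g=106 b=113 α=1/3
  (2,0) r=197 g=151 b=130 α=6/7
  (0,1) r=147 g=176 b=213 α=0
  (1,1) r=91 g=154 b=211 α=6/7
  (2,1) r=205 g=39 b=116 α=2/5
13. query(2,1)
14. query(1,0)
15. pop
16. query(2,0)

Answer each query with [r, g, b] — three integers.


query (2,0) [L1,L2] — begin 0,0,0
after L1 α=1/3: [121/3, 52, 202/3]
after L2 α=4/5: [1621/15, 452/5, 194/3]
= [108, 90, 65]

(0,1) stack=L1,L2; from [0,0,0]:
L1 α=1/2: [93/2, 95/2, 63]
L2 α=1/2: [549/4, 417/4, 235/2]
= [137, 104, 118]

query (0,0) [L1,L2,L3,L4] — begin 0,0,0
+L1 (α=5/7) → [475/7, 1100/7, 325/7]
+L2 (α=1/2) → [325/7, 1681/14, 432/7]
+L3 (α=2/3) → [883/7, 7925/42, 3148/21]
+L4 (α=1/3) → [871/7, 9059/63, 7745/63]
= [124, 144, 123]

query (0,1) [L1,L2,L3,L4] — begin 0,0,0
L1 α=1/2: [93/2, 95/2, 63]
L2 α=1/2: [549/4, 417/4, 235/2]
L3 α=1/2: [1501/8, 737/8, 533/4]
L4 α=4/5: [5629/40, 3329/40, 609/4]
rounded: [141, 83, 152]

at x=2,y=0 over L1,L2,L3,L4:
after L1 α=1/3: [121/3, 52, 202/3]
after L2 α=4/5: [1621/15, 452/5, 194/3]
after L3 α=1/4: [2431/20, 823/10, 153/2]
after L4 α=2/3: [10511/60, 3623/30, 271/2]
→ [175, 121, 136]

(1,0) stack=L1,L2,L3,L4,L5; from [0,0,0]:
after L1 α=1: [99, 46, 110]
after L2 α=1/4: [531/4, 89, 525/4]
after L3 α=1/4: [1821/16, 114, 2007/16]
after L4 α=1/4: [7687/64, 142, 8597/64]
after L5 α=0: [7687/64, 142, 8597/64]
= [120, 142, 134]

query (2,1) [L1,L2,L3,L4,L5,L6] — begin 0,0,0
L1 α=1/2: [85/2, 181/2, 92]
L2 α=4/5: [349/10, 1893/10, 104/5]
L3 α=5/8: [10997/80, 6779/80, 4137/40]
L4 α=0: [10997/80, 6779/80, 4137/40]
L5 α=1/5: [11457/100, 9619/100, 5367/50]
L6 α=2/5: [75371/500, 36657/500, 27701/250]
rounded: [151, 73, 111]

(1,0) stack=L1,L2,L3,L4,L5,L6; from [0,0,0]:
+L1 (α=1) → [99, 46, 110]
+L2 (α=1/4) → [531/4, 89, 525/4]
+L3 (α=1/4) → [1821/16, 114, 2007/16]
+L4 (α=1/4) → [7687/64, 142, 8597/64]
+L5 (α=0) → [7687/64, 142, 8597/64]
+L6 (α=1/3) → [11303/96, 130, 4071/32]
= [118, 130, 127]

query (2,0) [L1,L2,L3,L4,L5] — begin 0,0,0
+L1 (α=1/3) → [121/3, 52, 202/3]
+L2 (α=4/5) → [1621/15, 452/5, 194/3]
+L3 (α=1/4) → [2431/20, 823/10, 153/2]
+L4 (α=2/3) → [10511/60, 3623/30, 271/2]
+L5 (α=3/5) → [23381/150, 9563/75, 179]
rounded: [156, 128, 179]


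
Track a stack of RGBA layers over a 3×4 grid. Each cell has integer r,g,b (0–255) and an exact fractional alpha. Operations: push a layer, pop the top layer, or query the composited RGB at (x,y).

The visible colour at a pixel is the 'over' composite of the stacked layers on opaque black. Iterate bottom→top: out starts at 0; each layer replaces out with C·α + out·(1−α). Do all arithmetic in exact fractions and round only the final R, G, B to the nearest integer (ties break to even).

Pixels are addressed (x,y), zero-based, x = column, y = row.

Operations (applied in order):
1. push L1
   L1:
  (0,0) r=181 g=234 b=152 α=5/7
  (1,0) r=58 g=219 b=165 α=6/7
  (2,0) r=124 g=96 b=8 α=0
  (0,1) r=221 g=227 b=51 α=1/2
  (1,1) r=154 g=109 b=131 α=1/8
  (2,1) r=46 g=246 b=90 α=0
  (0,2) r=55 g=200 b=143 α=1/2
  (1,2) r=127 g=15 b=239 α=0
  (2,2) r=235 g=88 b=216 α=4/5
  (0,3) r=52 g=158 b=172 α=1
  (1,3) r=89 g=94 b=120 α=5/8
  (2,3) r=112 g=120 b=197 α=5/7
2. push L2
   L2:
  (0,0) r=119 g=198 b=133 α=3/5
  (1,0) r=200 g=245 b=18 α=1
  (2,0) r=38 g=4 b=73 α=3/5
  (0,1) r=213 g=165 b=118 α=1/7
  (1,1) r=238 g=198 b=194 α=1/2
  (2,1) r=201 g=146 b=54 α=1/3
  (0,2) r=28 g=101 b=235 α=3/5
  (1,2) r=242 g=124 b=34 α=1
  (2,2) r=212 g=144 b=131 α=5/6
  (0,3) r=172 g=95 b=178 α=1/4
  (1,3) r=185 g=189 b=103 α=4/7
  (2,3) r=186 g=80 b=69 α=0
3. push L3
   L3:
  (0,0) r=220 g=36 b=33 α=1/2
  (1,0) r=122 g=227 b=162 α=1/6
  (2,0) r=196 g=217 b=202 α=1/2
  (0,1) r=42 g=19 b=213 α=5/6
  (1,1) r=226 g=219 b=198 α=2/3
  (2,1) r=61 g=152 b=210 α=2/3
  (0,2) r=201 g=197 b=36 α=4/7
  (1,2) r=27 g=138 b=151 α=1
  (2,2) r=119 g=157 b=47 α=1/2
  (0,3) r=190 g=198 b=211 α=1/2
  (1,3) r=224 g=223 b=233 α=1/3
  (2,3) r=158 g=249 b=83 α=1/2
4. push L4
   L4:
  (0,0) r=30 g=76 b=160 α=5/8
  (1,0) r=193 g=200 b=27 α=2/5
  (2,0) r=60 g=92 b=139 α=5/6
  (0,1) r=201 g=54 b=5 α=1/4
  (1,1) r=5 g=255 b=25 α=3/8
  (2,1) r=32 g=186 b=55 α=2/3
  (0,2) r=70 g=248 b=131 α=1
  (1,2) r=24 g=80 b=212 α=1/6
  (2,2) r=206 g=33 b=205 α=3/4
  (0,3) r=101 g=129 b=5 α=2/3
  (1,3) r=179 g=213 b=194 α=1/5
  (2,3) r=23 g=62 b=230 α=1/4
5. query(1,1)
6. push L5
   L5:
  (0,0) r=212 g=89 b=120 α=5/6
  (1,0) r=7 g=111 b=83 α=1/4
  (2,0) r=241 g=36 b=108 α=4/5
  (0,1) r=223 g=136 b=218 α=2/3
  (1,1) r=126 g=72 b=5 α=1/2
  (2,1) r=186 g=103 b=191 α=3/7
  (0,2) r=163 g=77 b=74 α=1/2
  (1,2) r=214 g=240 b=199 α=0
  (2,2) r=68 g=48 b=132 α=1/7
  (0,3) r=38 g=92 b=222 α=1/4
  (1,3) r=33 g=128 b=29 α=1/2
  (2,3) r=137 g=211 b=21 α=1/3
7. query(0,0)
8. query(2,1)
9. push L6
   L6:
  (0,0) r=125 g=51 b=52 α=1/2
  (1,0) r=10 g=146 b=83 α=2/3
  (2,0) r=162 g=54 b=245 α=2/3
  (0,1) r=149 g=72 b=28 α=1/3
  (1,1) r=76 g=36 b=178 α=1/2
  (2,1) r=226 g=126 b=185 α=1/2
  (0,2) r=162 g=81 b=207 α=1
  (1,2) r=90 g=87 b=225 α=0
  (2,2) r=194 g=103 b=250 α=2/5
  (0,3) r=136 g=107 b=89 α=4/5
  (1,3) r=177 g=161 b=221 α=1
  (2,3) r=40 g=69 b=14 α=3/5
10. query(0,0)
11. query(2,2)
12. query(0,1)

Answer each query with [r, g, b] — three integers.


at x=1,y=1 over L1,L2,L3,L4:
+L1 (α=1/8) → [77/4, 109/8, 131/8]
+L2 (α=1/2) → [1029/8, 1693/16, 1683/16]
+L3 (α=2/3) → [4645/24, 8701/48, 2673/16]
+L4 (α=3/8) → [23585/192, 80225/384, 14565/128]
= [123, 209, 114]

query (0,0) [L1,L2,L3,L4,L5] — begin 0,0,0
+L1 (α=5/7) → [905/7, 1170/7, 760/7]
+L2 (α=3/5) → [4309/35, 6498/35, 4313/35]
+L3 (α=1/2) → [12009/70, 3879/35, 2734/35]
+L4 (α=5/8) → [46527/560, 24937/280, 18101/140]
+L5 (α=5/6) → [640127/3360, 149537/1680, 102101/840]
= [191, 89, 122]

(2,1) stack=L1,L2,L3,L4,L5; from [0,0,0]:
L1 α=0: [0, 0, 0]
L2 α=1/3: [67, 146/3, 18]
L3 α=2/3: [63, 1058/9, 146]
L4 α=2/3: [127/3, 4406/27, 256/3]
L5 α=3/7: [2182/21, 25967/189, 2743/21]
rounded: [104, 137, 131]

at x=0,y=0 over L1,L2,L3,L4,L5,L6:
L1 α=5/7: [905/7, 1170/7, 760/7]
L2 α=3/5: [4309/35, 6498/35, 4313/35]
L3 α=1/2: [12009/70, 3879/35, 2734/35]
L4 α=5/8: [46527/560, 24937/280, 18101/140]
L5 α=5/6: [640127/3360, 149537/1680, 102101/840]
L6 α=1/2: [1060127/6720, 235217/3360, 145781/1680]
→ [158, 70, 87]

query (2,2) [L1,L2,L3,L4,L5,L6] — begin 0,0,0
L1 α=4/5: [188, 352/5, 864/5]
L2 α=5/6: [208, 1976/15, 4139/30]
L3 α=1/2: [327/2, 4331/30, 5549/60]
L4 α=3/4: [1563/8, 7301/120, 42449/240]
L5 α=1/7: [4961/28, 8261/140, 47729/280]
L6 α=2/5: [25747/140, 53623/700, 283187/1400]
→ [184, 77, 202]

query (0,1) [L1,L2,L3,L4,L5,L6] — begin 0,0,0
+L1 (α=1/2) → [221/2, 227/2, 51/2]
+L2 (α=1/7) → [876/7, 846/7, 271/7]
+L3 (α=5/6) → [391/7, 1511/42, 3863/21]
+L4 (α=1/4) → [645/7, 2267/56, 1949/14]
+L5 (α=2/3) → [3767/21, 5833/56, 8053/42]
+L6 (α=1/3) → [10663/63, 7849/84, 8641/63]
rounded: [169, 93, 137]
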